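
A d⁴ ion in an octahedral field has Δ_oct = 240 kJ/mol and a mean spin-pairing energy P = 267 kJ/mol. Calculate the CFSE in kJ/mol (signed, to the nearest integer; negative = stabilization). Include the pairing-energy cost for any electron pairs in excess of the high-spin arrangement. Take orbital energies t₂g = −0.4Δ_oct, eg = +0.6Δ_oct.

Δ_oct < P, so pairing is avoided: the ground state is high-spin.
Configuration: t₂g³ eg¹.
Orbital CFSE = -0.6Δ_oct = -0.6 × 240 = -144 kJ/mol.
High-spin has no excess pairs, so no pairing correction applies.

-144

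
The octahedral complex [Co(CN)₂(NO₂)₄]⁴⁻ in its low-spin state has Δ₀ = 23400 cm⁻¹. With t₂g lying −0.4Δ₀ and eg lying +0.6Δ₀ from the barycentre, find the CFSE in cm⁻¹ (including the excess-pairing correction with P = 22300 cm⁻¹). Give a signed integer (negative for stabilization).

Ligand charges: 2×(-1) from CN⁻ and 4×(-1) from NO₂⁻ sum to -6; with overall charge -4, Co is +2.
Co is in group 9, so Co²⁺ is d⁷ (9 − 2 = 7).
The d⁷ electrons fill as t₂g⁶ eg¹.
Orbital CFSE = 6(-0.4) + 1(0.6) = -1.8Δ₀ = -1.8 × 23400 = -42120 cm⁻¹.
Pairing penalty: 3 pairs vs 2 in the high-spin reference → 1 extra × P = 22300 cm⁻¹.
Net CFSE = -42120 + 22300 = -19820 cm⁻¹.

-19820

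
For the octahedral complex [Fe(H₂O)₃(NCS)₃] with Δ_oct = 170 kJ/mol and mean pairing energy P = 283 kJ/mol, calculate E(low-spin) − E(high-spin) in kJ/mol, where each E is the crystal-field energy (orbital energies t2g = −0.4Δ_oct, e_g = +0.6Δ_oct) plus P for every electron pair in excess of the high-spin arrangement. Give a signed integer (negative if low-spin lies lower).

226

Ligand charges: 3×(+0) from H₂O and 3×(-1) from NCS⁻ sum to -3; with overall charge +0, Fe is +3.
Group 8 minus oxidation state +3 gives a d⁵ configuration for Fe³⁺.
High-spin: t2g^3 e_g^2, CFSE = 0.0Δ_oct = 0 kJ/mol.
Low-spin t2g^5 e_g^0 gives -2.0Δ_oct = -340 kJ/mol, but forming 2 extra pairs costs 2P = 566 kJ/mol, so E(LS) = -340 + 566 = 226 kJ/mol.
The difference is 226 − (0) = 226 kJ/mol, so high-spin lies lower.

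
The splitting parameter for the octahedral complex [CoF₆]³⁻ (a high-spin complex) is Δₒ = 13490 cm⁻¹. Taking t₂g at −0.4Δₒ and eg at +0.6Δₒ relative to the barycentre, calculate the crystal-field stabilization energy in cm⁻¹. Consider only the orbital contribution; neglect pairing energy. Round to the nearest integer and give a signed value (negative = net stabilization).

-5396

Each F⁻ contributes -1; 6 × (-1) = -6. With overall charge -3, Co is in the +3 oxidation state.
Co is in group 9, so Co³⁺ is d⁶ (9 − 3 = 6).
The d⁶ electrons fill as t₂g⁴ eg².
Orbital CFSE = 4(-0.4) + 2(0.6) = -0.4Δₒ = -0.4 × 13490 = -5396 cm⁻¹.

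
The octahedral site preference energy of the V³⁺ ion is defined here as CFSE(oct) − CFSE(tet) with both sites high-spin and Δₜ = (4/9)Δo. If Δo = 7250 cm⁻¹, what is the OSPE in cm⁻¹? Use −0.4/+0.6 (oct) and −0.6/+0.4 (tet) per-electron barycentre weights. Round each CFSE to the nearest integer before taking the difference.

V sits in group 5; removing 3 electrons leaves V³⁺ with 5 − 3 = 2 d electrons.
Octahedral (high-spin): t2g^2 e_g^0, CFSE = 2(−0.4) + 0(+0.6) = -0.8Δo = -0.8 × 7250 = -5800 cm⁻¹.
Tetrahedral e^2 t2^0 gives -1.2Δₜ = -1.2 × (4/9) × 7250 = -3867 cm⁻¹.
OSPE = CFSE(oct) − CFSE(tet) = -5800 − (-3867) = -1933 cm⁻¹.

-1933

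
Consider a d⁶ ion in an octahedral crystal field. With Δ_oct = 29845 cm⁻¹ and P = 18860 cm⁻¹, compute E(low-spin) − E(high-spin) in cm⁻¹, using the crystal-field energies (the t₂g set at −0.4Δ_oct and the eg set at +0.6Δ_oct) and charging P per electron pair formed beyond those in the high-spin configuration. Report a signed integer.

-21970

High-spin d⁶ fills as t₂g⁴ eg² with CFSE 4(−0.4) + 2(+0.6) = -0.4Δ_oct = -11938 cm⁻¹.
Low-spin t₂g⁶ eg⁰ gives -2.4Δ_oct = -71628 cm⁻¹, but forming 2 extra pairs costs 2P = 37720 cm⁻¹, so E(LS) = -71628 + 37720 = -33908 cm⁻¹.
E(LS) − E(HS) = -33908 − (-11938) = -21970 cm⁻¹.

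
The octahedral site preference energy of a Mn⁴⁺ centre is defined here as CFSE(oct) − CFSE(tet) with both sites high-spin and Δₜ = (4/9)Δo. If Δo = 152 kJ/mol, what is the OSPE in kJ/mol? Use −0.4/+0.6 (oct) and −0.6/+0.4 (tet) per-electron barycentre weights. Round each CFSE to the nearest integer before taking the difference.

-128

Mn⁴⁺: group 7, so d-count = 7 − 4 = 3.
Octahedral high-spin t₂g³ eg⁰: CFSE = -1.2 × 152 = -182 kJ/mol.
Tetrahedral: e² t₂¹, CFSE = 2(−0.6) + 1(+0.4) = -0.8Δₜ = -0.8 × (4/9) × 152 = -54 kJ/mol.
Subtracting, OSPE = -182 − (-54) = -128 kJ/mol.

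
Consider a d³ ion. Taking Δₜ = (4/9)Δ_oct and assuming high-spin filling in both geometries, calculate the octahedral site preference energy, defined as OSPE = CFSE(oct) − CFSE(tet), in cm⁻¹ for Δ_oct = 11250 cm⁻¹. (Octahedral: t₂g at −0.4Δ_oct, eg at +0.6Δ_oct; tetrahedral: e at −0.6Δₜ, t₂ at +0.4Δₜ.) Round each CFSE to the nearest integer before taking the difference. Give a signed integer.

In an octahedral site d³ (HS) is t₂g³ eg⁰, giving CFSE(oct) = -1.2Δ_oct = -13500 cm⁻¹.
In a tetrahedral site the filling is e² t₂¹: CFSE(tet) = -0.8Δₜ = -0.8 × (4/9)(11250) = -4000 cm⁻¹.
Subtracting, OSPE = -13500 − (-4000) = -9500 cm⁻¹.

-9500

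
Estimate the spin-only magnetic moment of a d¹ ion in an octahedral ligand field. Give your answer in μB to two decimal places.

1.73 μB

Configuration: t₂g¹ eg⁰ → 1 unpaired electron.
μ(spin-only) = √[1(1+2)] = √3 ≈ 1.73 μB.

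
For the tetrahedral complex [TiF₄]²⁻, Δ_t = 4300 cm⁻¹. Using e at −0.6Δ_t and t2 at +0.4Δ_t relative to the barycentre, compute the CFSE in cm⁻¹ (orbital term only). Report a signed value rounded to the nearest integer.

Each F⁻ contributes -1; 4 × (-1) = -4. With overall charge -2, Ti is in the +2 oxidation state.
Ti²⁺: group 4, so d-count = 4 − 2 = 2.
Tetrahedral fields are weak (Δₜ ≈ 4/9 Δₒ), so electrons fill high-spin.
The d² electrons fill as e^2 t2^0.
Orbital CFSE = 2(-0.6) + 0(0.4) = -1.2Δ_t = -1.2 × 4300 = -5160 cm⁻¹.

-5160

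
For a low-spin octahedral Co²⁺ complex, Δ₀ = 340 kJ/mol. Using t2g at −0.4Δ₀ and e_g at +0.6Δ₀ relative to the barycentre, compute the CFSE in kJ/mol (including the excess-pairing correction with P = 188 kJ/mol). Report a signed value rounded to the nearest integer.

-424

Co sits in group 9; removing 2 electrons leaves Co²⁺ with 9 − 2 = 7 d electrons.
The d⁷ electrons fill as t2g^6 e_g^1.
The orbital stabilization is -1.8Δ₀ = -1.8 × 340 = -612 kJ/mol.
High-spin d⁷ would be t2g^5 e_g^2 with 2 pairs; low-spin has 3, so 1 excess pair costs +1P = +188 kJ/mol.
Overall CFSE = -612 + 188 = -424 kJ/mol.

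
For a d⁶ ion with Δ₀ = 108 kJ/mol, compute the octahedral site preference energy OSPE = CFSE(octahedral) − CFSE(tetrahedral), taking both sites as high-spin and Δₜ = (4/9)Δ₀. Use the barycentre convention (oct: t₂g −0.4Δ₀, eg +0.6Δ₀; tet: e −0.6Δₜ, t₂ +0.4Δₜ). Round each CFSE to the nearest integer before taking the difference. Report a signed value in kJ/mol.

-14

Octahedral high-spin t₂g⁴ eg²: CFSE = -0.4 × 108 = -43 kJ/mol.
In a tetrahedral site the filling is e³ t₂³: CFSE(tet) = -0.6Δₜ = -0.6 × (4/9)(108) = -29 kJ/mol.
OSPE = -43 − (-29) = -14 kJ/mol.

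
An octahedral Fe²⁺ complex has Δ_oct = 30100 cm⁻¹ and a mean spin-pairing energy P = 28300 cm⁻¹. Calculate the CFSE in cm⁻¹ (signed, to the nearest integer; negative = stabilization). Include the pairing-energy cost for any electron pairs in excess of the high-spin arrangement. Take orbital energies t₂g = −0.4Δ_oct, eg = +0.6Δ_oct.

Fe is in group 8, so Fe²⁺ is d⁶ (8 − 2 = 6).
Since Δ_oct = 30100 cm⁻¹ > P = 28300 cm⁻¹, the complex adopts the low-spin configuration.
Filling d⁶ accordingly: t₂g⁶ eg⁰.
Orbital CFSE = -2.4Δ_oct = -2.4 × 30100 = -72240 cm⁻¹.
Excess pairs vs high-spin: 3 − 1 = 2; pairing cost = +56600 cm⁻¹.
Net CFSE = -72240 + 56600 = -15640 cm⁻¹.

-15640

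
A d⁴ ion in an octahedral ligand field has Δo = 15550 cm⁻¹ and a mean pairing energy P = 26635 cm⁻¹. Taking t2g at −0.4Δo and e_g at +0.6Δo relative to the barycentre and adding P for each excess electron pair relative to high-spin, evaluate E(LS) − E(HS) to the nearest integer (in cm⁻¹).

11085

In the high-spin limit (t2g^3 e_g^1) the orbital term is -0.6Δo = -9330 cm⁻¹, with no excess pairing.
For low-spin the configuration is t2g^4 e_g^0: orbital energy -1.6 × 15550 = -24880 cm⁻¹, and 1 additional pair relative to high-spin adds 26635 cm⁻¹, giving 1755 cm⁻¹.
E(LS) − E(HS) = 1755 − (-9330) = 11085 cm⁻¹.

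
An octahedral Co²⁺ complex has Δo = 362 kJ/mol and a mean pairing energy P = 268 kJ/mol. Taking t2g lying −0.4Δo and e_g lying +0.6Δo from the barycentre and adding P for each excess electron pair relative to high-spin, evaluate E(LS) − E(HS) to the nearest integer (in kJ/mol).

-94

Group 9 minus oxidation state +2 gives a d⁷ configuration for Co²⁺.
High-spin: t2g^5 e_g^2, CFSE = -0.8Δo = -290 kJ/mol.
Low-spin t2g^6 e_g^1 gives -1.8Δo = -652 kJ/mol, but forming 1 extra pair costs 1P = 268 kJ/mol, so E(LS) = -652 + 268 = -384 kJ/mol.
Thus E(LS) − E(HS) = -94 kJ/mol.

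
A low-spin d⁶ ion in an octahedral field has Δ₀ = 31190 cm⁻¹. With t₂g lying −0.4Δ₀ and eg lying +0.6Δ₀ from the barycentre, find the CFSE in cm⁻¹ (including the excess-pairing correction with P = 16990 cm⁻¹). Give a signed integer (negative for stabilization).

Configuration: t₂g⁶ eg⁰.
Orbital CFSE = 6(-0.4) + 0(0.6) = -2.4Δ₀ = -2.4 × 31190 = -74856 cm⁻¹.
Pairing penalty: 3 pairs vs 1 in the high-spin reference → 2 extra × P = 33980 cm⁻¹.
Combining: -74856 + 33980 = -40876 cm⁻¹.

-40876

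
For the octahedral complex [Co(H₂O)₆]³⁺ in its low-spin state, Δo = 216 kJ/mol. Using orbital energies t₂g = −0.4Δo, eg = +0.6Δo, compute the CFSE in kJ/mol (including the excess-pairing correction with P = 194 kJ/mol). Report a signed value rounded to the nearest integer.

H₂O is neutral, so the +3 overall charge sits on Co: oxidation state +3.
Co³⁺: group 9, so d-count = 9 − 3 = 6.
Configuration: t₂g⁶ eg⁰.
The orbital stabilization is -2.4Δo = -2.4 × 216 = -518 kJ/mol.
Pairing penalty: 3 pairs vs 1 in the high-spin reference → 2 extra × P = 388 kJ/mol.
Combining: -518 + 388 = -130 kJ/mol.

-130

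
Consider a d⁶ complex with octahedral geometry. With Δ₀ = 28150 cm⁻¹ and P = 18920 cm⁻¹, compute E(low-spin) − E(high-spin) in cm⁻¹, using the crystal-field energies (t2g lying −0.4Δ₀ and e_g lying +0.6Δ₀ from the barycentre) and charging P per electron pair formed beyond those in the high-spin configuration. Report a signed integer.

In the high-spin limit (t2g^4 e_g^2) the orbital term is -0.4Δ₀ = -11260 cm⁻¹, with no excess pairing.
Low-spin: t2g^6 e_g^0, orbital CFSE = -2.4Δ₀ = -67560 cm⁻¹; plus 2 excess pairs × P = +37840 cm⁻¹; total -29720 cm⁻¹.
Thus E(LS) − E(HS) = -18460 cm⁻¹.

-18460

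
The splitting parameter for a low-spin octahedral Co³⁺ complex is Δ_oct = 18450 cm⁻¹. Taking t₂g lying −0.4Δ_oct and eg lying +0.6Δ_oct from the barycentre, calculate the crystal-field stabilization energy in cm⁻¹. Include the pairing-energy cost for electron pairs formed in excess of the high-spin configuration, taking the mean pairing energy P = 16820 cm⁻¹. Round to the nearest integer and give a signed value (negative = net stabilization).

-10640

Co is in group 9, so Co³⁺ is d⁶ (9 − 3 = 6).
Electron filling gives t₂g⁶ eg⁰.
Orbital CFSE = 6(-0.4) + 0(0.6) = -2.4Δ_oct = -2.4 × 18450 = -44280 cm⁻¹.
Pairing penalty: 3 pairs vs 1 in the high-spin reference → 2 extra × P = 33640 cm⁻¹.
Combining: -44280 + 33640 = -10640 cm⁻¹.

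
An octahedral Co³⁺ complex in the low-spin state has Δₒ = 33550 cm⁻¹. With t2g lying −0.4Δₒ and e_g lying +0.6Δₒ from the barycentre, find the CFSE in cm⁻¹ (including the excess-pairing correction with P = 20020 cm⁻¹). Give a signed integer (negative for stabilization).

-40480

Group 9 minus oxidation state +3 gives a d⁶ configuration for Co³⁺.
Electron filling gives t2g^6 e_g^0.
The orbital stabilization is -2.4Δₒ = -2.4 × 33550 = -80520 cm⁻¹.
High-spin d⁶ would be t2g^4 e_g^2 with 1 pair; low-spin has 3, so 2 excess pairs cost +2P = +40040 cm⁻¹.
Overall CFSE = -80520 + 40040 = -40480 cm⁻¹.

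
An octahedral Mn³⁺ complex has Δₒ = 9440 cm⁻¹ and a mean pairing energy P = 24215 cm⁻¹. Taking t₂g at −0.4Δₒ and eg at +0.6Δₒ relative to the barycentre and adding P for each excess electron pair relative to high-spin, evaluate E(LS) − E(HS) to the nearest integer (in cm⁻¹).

14775

Group 7 minus oxidation state +3 gives a d⁴ configuration for Mn³⁺.
High-spin: t₂g³ eg¹, CFSE = -0.6Δₒ = -5664 cm⁻¹.
Low-spin t₂g⁴ eg⁰ gives -1.6Δₒ = -15104 cm⁻¹, but forming 1 extra pair costs 1P = 24215 cm⁻¹, so E(LS) = -15104 + 24215 = 9111 cm⁻¹.
E(LS) − E(HS) = 9111 − (-5664) = 14775 cm⁻¹.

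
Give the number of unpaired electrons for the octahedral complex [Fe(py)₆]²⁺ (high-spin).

py is neutral, so the +2 overall charge sits on Fe: oxidation state +2.
Group 8 minus oxidation state +2 gives a d⁶ configuration for Fe²⁺.
Configuration: t₂g⁴ eg², giving 4 unpaired electrons.

4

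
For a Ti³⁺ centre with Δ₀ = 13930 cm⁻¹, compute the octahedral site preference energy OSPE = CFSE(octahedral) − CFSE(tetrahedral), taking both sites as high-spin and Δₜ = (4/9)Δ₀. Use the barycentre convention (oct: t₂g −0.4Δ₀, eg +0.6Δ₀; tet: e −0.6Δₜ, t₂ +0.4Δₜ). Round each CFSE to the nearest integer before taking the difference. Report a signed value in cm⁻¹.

-1857

Ti³⁺: group 4, so d-count = 4 − 3 = 1.
In an octahedral site d¹ (HS) is t₂g¹ eg⁰, giving CFSE(oct) = -0.4Δ₀ = -5572 cm⁻¹.
In a tetrahedral site the filling is e¹ t₂⁰: CFSE(tet) = -0.6Δₜ = -0.6 × (4/9)(13930) = -3715 cm⁻¹.
OSPE = CFSE(oct) − CFSE(tet) = -5572 − (-3715) = -1857 cm⁻¹.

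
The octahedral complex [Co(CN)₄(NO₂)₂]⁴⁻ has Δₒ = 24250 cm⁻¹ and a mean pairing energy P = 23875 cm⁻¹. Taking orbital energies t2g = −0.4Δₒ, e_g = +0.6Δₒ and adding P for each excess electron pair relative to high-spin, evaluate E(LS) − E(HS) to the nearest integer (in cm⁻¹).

Ligand charges: 4×(-1) from CN⁻ and 2×(-1) from NO₂⁻ sum to -6; with overall charge -4, Co is +2.
Co²⁺: group 9, so d-count = 9 − 2 = 7.
High-spin: t2g^5 e_g^2, CFSE = -0.8Δₒ = -19400 cm⁻¹.
For low-spin the configuration is t2g^6 e_g^1: orbital energy -1.8 × 24250 = -43650 cm⁻¹, and 1 additional pair relative to high-spin adds 23875 cm⁻¹, giving -19775 cm⁻¹.
E(LS) − E(HS) = -19775 − (-19400) = -375 cm⁻¹.

-375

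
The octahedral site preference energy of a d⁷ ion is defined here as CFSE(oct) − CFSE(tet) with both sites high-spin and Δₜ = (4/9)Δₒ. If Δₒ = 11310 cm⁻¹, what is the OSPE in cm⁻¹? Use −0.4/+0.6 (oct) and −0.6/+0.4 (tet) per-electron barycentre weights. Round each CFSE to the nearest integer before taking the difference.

In an octahedral site d⁷ (HS) is t₂g⁵ eg², giving CFSE(oct) = -0.8Δₒ = -9048 cm⁻¹.
In a tetrahedral site the filling is e⁴ t₂³: CFSE(tet) = -1.2Δₜ = -1.2 × (4/9)(11310) = -6032 cm⁻¹.
Subtracting, OSPE = -9048 − (-6032) = -3016 cm⁻¹.

-3016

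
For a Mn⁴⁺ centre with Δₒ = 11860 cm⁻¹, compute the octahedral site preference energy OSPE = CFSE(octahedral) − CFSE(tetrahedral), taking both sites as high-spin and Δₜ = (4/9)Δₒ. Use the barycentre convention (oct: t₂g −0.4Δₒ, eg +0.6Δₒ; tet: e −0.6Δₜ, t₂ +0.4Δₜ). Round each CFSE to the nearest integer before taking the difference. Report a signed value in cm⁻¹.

Group 7 minus oxidation state +4 gives a d³ configuration for Mn⁴⁺.
Octahedral high-spin t₂g³ eg⁰: CFSE = -1.2 × 11860 = -14232 cm⁻¹.
Tetrahedral e² t₂¹ gives -0.8Δₜ = -0.8 × (4/9) × 11860 = -4217 cm⁻¹.
OSPE = -14232 − (-4217) = -10015 cm⁻¹.

-10015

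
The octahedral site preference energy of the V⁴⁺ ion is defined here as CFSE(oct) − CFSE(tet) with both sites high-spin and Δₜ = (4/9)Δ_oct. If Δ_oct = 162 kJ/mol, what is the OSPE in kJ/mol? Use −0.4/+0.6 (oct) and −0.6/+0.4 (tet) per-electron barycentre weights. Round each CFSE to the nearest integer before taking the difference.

V is in group 5, so V⁴⁺ is d¹ (5 − 4 = 1).
Octahedral high-spin t2g^1 e_g^0: CFSE = -0.4 × 162 = -65 kJ/mol.
In a tetrahedral site the filling is e^1 t2^0: CFSE(tet) = -0.6Δₜ = -0.6 × (4/9)(162) = -43 kJ/mol.
OSPE = -65 − (-43) = -22 kJ/mol.

-22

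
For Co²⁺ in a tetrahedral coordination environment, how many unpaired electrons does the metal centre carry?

3

Co is in group 9, so Co²⁺ is d⁷ (9 − 2 = 7).
Tetrahedral splitting is small, so the complex is high-spin.
Configuration: e⁴ t₂³, giving 3 unpaired electrons.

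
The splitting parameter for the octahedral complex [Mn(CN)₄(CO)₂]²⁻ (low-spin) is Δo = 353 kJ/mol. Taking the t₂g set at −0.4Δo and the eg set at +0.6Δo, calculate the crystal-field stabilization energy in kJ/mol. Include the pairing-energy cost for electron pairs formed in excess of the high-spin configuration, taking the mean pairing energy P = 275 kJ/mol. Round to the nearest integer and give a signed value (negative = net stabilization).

-156

Ligand charges: 4×(-1) from CN⁻ and 2×(+0) from CO sum to -4; with overall charge -2, Mn is +2.
Mn sits in group 7; removing 2 electrons leaves Mn²⁺ with 7 − 2 = 5 d electrons.
Configuration: t₂g⁵ eg⁰.
Orbital CFSE = 5(-0.4) + 0(0.6) = -2.0Δo = -2.0 × 353 = -706 kJ/mol.
Relative to high-spin t₂g³ eg² (0 paired), the low-spin configuration has 2 additional pairs, contributing +2 × 275 = +550 kJ/mol.
Combining: -706 + 550 = -156 kJ/mol.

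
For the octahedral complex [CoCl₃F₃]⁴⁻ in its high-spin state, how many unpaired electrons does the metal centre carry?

3

Ligand charges: 3×(-1) from Cl⁻ and 3×(-1) from F⁻ sum to -6; with overall charge -4, Co is +2.
Co²⁺: group 9, so d-count = 9 − 2 = 7.
Configuration: t₂g⁵ eg², giving 3 unpaired electrons.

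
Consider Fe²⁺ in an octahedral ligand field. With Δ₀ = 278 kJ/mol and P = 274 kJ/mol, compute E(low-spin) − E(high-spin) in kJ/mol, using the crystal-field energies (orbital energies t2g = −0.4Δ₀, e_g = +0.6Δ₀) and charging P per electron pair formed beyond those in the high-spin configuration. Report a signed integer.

Group 8 minus oxidation state +2 gives a d⁶ configuration for Fe²⁺.
In the high-spin limit (t2g^4 e_g^2) the orbital term is -0.4Δ₀ = -111 kJ/mol, with no excess pairing.
Low-spin t2g^6 e_g^0 gives -2.4Δ₀ = -667 kJ/mol, but forming 2 extra pairs costs 2P = 548 kJ/mol, so E(LS) = -667 + 548 = -119 kJ/mol.
The difference is -119 − (-111) = -8 kJ/mol, so low-spin lies lower.

-8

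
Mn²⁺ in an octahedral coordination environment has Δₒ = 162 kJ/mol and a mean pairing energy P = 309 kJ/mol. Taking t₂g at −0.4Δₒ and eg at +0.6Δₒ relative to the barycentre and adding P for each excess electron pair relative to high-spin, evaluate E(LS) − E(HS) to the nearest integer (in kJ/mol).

Mn is in group 7, so Mn²⁺ is d⁵ (7 − 2 = 5).
High-spin: t₂g³ eg², CFSE = 0.0Δₒ = 0 kJ/mol.
For low-spin the configuration is t₂g⁵ eg⁰: orbital energy -2.0 × 162 = -324 kJ/mol, and 2 additional pairs relative to high-spin add 618 kJ/mol, giving 294 kJ/mol.
The difference is 294 − (0) = 294 kJ/mol, so high-spin lies lower.

294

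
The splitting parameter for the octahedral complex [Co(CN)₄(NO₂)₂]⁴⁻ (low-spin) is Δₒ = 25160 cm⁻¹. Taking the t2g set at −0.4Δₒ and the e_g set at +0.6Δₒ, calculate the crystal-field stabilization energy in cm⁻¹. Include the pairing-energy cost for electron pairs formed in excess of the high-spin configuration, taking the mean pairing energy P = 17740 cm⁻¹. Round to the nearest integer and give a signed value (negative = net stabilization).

Ligand charges: 4×(-1) from CN⁻ and 2×(-1) from NO₂⁻ sum to -6; with overall charge -4, Co is +2.
Group 9 minus oxidation state +2 gives a d⁷ configuration for Co²⁺.
Electron filling gives t2g^6 e_g^1.
Orbital CFSE = 6(-0.4) + 1(0.6) = -1.8Δₒ = -1.8 × 25160 = -45288 cm⁻¹.
Relative to high-spin t2g^5 e_g^2 (2 paired), the low-spin configuration has 1 additional pair, contributing +1 × 17740 = +17740 cm⁻¹.
Net CFSE = -45288 + 17740 = -27548 cm⁻¹.

-27548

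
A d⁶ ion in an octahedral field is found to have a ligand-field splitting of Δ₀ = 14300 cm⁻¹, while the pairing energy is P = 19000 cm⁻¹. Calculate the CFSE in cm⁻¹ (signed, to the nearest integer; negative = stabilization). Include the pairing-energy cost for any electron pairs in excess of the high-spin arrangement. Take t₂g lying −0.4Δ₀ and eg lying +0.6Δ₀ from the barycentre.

-5720

With Δ₀ < P the complex is high-spin.
Filling d⁶ accordingly: t₂g⁴ eg².
Orbital CFSE = -0.4Δ₀ = -0.4 × 14300 = -5720 cm⁻¹.
High-spin has no excess pairs, so no pairing correction applies.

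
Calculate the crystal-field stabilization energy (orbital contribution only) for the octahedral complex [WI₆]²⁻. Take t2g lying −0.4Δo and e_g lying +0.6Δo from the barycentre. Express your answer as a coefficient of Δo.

-0.8 Δo

Each I⁻ contributes -1; 6 × (-1) = -6. With overall charge -2, W is in the +4 oxidation state.
W⁴⁺: group 6, so d-count = 6 − 4 = 2.
For octahedral d² the high- and low-spin configurations coincide.
Configuration: t2g^2 e_g^0.
CFSE = 2(-0.4Δo) + 0(0.6Δo) = -0.8Δo + 0.0Δo = -0.8Δo.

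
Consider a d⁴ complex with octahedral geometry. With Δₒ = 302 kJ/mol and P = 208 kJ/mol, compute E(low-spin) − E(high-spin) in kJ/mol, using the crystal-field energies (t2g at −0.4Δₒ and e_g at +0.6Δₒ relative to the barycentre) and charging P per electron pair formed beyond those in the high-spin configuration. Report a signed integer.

-94

High-spin: t2g^3 e_g^1, CFSE = -0.6Δₒ = -181 kJ/mol.
Low-spin: t2g^4 e_g^0, orbital CFSE = -1.6Δₒ = -483 kJ/mol; plus 1 excess pair × P = +208 kJ/mol; total -275 kJ/mol.
The difference is -275 − (-181) = -94 kJ/mol, so low-spin lies lower.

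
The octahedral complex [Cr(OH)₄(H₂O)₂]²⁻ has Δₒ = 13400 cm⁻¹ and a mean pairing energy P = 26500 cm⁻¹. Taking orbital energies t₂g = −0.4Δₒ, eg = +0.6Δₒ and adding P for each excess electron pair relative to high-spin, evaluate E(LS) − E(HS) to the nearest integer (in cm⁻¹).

Ligand charges: 4×(-1) from OH⁻ and 2×(+0) from H₂O sum to -4; with overall charge -2, Cr is +2.
Cr²⁺: group 6, so d-count = 6 − 2 = 4.
In the high-spin limit (t₂g³ eg¹) the orbital term is -0.6Δₒ = -8040 cm⁻¹, with no excess pairing.
Low-spin: t₂g⁴ eg⁰, orbital CFSE = -1.6Δₒ = -21440 cm⁻¹; plus 1 excess pair × P = +26500 cm⁻¹; total 5060 cm⁻¹.
The difference is 5060 − (-8040) = 13100 cm⁻¹, so high-spin lies lower.

13100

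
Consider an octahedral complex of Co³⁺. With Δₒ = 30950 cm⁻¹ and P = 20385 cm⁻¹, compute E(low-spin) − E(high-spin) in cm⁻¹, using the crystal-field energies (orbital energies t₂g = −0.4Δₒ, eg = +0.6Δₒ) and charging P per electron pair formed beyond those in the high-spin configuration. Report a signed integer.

-21130

Group 9 minus oxidation state +3 gives a d⁶ configuration for Co³⁺.
In the high-spin limit (t₂g⁴ eg²) the orbital term is -0.4Δₒ = -12380 cm⁻¹, with no excess pairing.
Low-spin t₂g⁶ eg⁰ gives -2.4Δₒ = -74280 cm⁻¹, but forming 2 extra pairs costs 2P = 40770 cm⁻¹, so E(LS) = -74280 + 40770 = -33510 cm⁻¹.
Thus E(LS) − E(HS) = -21130 cm⁻¹.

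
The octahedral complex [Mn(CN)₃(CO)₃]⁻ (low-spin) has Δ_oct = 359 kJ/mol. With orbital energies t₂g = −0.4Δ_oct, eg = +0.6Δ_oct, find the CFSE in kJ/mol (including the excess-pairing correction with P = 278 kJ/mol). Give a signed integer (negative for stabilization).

Ligand charges: 3×(-1) from CN⁻ and 3×(+0) from CO sum to -3; with overall charge -1, Mn is +2.
Mn²⁺: group 7, so d-count = 7 − 2 = 5.
Electron filling gives t₂g⁵ eg⁰.
The orbital stabilization is -2.0Δ_oct = -2.0 × 359 = -718 kJ/mol.
High-spin d⁵ would be t₂g³ eg² with 0 pairs; low-spin has 2, so 2 excess pairs cost +2P = +556 kJ/mol.
Combining: -718 + 556 = -162 kJ/mol.

-162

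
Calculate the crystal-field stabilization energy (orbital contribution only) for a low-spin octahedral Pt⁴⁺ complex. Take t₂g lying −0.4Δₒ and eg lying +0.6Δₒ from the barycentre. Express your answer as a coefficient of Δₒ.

-2.4 Δₒ

Group 10 minus oxidation state +4 gives a d⁶ configuration for Pt⁴⁺.
Configuration: t₂g⁶ eg⁰.
CFSE = 6(-0.4Δₒ) + 0(0.6Δₒ) = -2.4Δₒ + 0.0Δₒ = -2.4Δₒ.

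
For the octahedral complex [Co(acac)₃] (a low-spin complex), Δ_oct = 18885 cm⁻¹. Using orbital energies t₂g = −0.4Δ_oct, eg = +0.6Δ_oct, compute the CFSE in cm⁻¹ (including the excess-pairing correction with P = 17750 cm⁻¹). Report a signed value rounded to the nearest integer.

-9824

Each acac⁻ contributes -1; 3 × (-1) = -3. With overall charge +0, Co is in the +3 oxidation state.
Co sits in group 9; removing 3 electrons leaves Co³⁺ with 9 − 3 = 6 d electrons.
The d⁶ electrons fill as t₂g⁶ eg⁰.
The orbital stabilization is -2.4Δ_oct = -2.4 × 18885 = -45324 cm⁻¹.
Pairing penalty: 3 pairs vs 1 in the high-spin reference → 2 extra × P = 35500 cm⁻¹.
Combining: -45324 + 35500 = -9824 cm⁻¹.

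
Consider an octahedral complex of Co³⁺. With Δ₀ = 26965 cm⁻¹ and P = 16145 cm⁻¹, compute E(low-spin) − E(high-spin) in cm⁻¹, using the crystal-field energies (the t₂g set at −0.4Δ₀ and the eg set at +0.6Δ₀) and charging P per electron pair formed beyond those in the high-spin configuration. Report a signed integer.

Co is in group 9, so Co³⁺ is d⁶ (9 − 3 = 6).
High-spin d⁶ fills as t₂g⁴ eg² with CFSE 4(−0.4) + 2(+0.6) = -0.4Δ₀ = -10786 cm⁻¹.
Low-spin: t₂g⁶ eg⁰, orbital CFSE = -2.4Δ₀ = -64716 cm⁻¹; plus 2 excess pairs × P = +32290 cm⁻¹; total -32426 cm⁻¹.
Thus E(LS) − E(HS) = -21640 cm⁻¹.

-21640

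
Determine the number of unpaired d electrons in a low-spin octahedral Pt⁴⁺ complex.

0

Pt is in group 10, so Pt⁴⁺ is d⁶ (10 − 4 = 6).
Configuration: t2g^6 e_g^0, giving 0 unpaired electrons.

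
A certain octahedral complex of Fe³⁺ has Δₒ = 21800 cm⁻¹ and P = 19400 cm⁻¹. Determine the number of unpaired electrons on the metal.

Fe³⁺: group 8, so d-count = 8 − 3 = 5.
With Δₒ > P the complex is low-spin.
Filling d⁵ accordingly: t₂g⁵ eg⁰.
Unpaired electrons: 1.

1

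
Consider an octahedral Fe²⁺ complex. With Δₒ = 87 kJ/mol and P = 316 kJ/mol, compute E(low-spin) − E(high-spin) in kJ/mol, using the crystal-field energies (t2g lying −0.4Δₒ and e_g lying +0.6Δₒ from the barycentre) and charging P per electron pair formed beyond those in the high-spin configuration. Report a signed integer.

458

Group 8 minus oxidation state +2 gives a d⁶ configuration for Fe²⁺.
In the high-spin limit (t2g^4 e_g^2) the orbital term is -0.4Δₒ = -35 kJ/mol, with no excess pairing.
For low-spin the configuration is t2g^6 e_g^0: orbital energy -2.4 × 87 = -209 kJ/mol, and 2 additional pairs relative to high-spin add 632 kJ/mol, giving 423 kJ/mol.
The difference is 423 − (-35) = 458 kJ/mol, so high-spin lies lower.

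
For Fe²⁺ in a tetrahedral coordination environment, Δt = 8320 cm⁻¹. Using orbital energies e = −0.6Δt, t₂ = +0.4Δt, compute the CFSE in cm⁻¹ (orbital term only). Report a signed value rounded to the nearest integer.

Group 8 minus oxidation state +2 gives a d⁶ configuration for Fe²⁺.
Tetrahedral fields are weak (Δₜ ≈ 4/9 Δₒ), so electrons fill high-spin.
Configuration: e³ t₂³.
The orbital stabilization is -0.6Δt = -0.6 × 8320 = -4992 cm⁻¹.

-4992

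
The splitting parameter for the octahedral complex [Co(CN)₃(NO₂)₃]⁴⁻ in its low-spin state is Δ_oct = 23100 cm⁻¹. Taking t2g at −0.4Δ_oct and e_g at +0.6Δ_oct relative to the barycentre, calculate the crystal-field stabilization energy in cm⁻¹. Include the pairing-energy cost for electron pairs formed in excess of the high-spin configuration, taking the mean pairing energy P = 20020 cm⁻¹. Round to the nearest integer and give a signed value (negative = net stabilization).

-21560

Ligand charges: 3×(-1) from CN⁻ and 3×(-1) from NO₂⁻ sum to -6; with overall charge -4, Co is +2.
Co sits in group 9; removing 2 electrons leaves Co²⁺ with 9 − 2 = 7 d electrons.
Electron filling gives t2g^6 e_g^1.
The orbital stabilization is -1.8Δ_oct = -1.8 × 23100 = -41580 cm⁻¹.
High-spin d⁷ would be t2g^5 e_g^2 with 2 pairs; low-spin has 3, so 1 excess pair costs +1P = +20020 cm⁻¹.
Combining: -41580 + 20020 = -21560 cm⁻¹.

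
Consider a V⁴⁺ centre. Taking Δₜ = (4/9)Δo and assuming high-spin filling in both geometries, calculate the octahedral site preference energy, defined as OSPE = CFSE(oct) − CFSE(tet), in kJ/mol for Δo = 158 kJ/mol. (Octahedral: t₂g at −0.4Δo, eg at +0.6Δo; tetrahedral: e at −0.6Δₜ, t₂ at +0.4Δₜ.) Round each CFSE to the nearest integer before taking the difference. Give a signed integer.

-21

Group 5 minus oxidation state +4 gives a d¹ configuration for V⁴⁺.
Octahedral high-spin t2g^1 e_g^0: CFSE = -0.4 × 158 = -63 kJ/mol.
Tetrahedral: e^1 t2^0, CFSE = 1(−0.6) + 0(+0.4) = -0.6Δₜ = -0.6 × (4/9) × 158 = -42 kJ/mol.
Subtracting, OSPE = -63 − (-42) = -21 kJ/mol.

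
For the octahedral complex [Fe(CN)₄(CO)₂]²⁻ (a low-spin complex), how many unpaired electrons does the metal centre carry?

Ligand charges: 4×(-1) from CN⁻ and 2×(+0) from CO sum to -4; with overall charge -2, Fe is +2.
Fe²⁺: group 8, so d-count = 8 − 2 = 6.
Configuration: t2g^6 e_g^0, giving 0 unpaired electrons.

0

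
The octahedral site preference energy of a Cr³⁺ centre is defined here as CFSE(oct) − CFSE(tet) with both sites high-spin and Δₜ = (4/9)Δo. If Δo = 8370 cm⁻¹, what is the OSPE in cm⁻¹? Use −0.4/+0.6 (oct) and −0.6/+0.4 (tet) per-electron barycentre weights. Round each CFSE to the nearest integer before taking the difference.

-7068

Cr is in group 6, so Cr³⁺ is d³ (6 − 3 = 3).
Octahedral high-spin t₂g³ eg⁰: CFSE = -1.2 × 8370 = -10044 cm⁻¹.
In a tetrahedral site the filling is e² t₂¹: CFSE(tet) = -0.8Δₜ = -0.8 × (4/9)(8370) = -2976 cm⁻¹.
Subtracting, OSPE = -10044 − (-2976) = -7068 cm⁻¹.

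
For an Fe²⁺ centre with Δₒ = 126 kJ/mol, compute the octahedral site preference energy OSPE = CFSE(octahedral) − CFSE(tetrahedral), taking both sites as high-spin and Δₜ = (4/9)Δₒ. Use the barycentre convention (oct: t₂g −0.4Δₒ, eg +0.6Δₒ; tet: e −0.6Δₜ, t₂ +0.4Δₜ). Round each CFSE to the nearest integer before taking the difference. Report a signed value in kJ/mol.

-16

Fe sits in group 8; removing 2 electrons leaves Fe²⁺ with 8 − 2 = 6 d electrons.
Octahedral (high-spin): t2g^4 e_g^2, CFSE = 4(−0.4) + 2(+0.6) = -0.4Δₒ = -0.4 × 126 = -50 kJ/mol.
Tetrahedral: e^3 t2^3, CFSE = 3(−0.6) + 3(+0.4) = -0.6Δₜ = -0.6 × (4/9) × 126 = -34 kJ/mol.
OSPE = CFSE(oct) − CFSE(tet) = -50 − (-34) = -16 kJ/mol.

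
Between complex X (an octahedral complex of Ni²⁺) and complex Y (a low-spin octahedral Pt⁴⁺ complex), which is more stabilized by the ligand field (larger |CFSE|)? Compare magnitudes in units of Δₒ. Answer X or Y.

X: Ni²⁺: group 10, so d-count = 10 − 2 = 8; t2g^6 e_g^2, CFSE = -1.2Δₒ.
Y: Group 10 minus oxidation state +4 gives a d⁶ configuration for Pt⁴⁺; t₂g⁶ eg⁰, CFSE = -2.4Δₒ.
So Y has the larger |CFSE|.

Y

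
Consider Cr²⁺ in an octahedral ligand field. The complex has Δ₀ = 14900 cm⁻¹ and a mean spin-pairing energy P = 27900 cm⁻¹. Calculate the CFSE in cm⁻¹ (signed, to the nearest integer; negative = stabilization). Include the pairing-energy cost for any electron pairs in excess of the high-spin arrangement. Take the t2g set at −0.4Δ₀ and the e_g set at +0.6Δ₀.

-8940

Cr sits in group 6; removing 2 electrons leaves Cr²⁺ with 6 − 2 = 4 d electrons.
Since Δ₀ = 14900 cm⁻¹ < P = 27900 cm⁻¹, the complex adopts the high-spin configuration.
Configuration: t2g^3 e_g^1.
Orbital CFSE = -0.6Δ₀ = -0.6 × 14900 = -8940 cm⁻¹.
High-spin has no excess pairs, so no pairing correction applies.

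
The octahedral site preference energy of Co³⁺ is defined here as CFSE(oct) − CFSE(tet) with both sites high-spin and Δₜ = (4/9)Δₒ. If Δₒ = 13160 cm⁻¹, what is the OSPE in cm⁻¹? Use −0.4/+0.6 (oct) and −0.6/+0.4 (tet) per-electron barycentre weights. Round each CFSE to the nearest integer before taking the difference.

Co³⁺: group 9, so d-count = 9 − 3 = 6.
Octahedral high-spin t₂g⁴ eg²: CFSE = -0.4 × 13160 = -5264 cm⁻¹.
Tetrahedral: e³ t₂³, CFSE = 3(−0.6) + 3(+0.4) = -0.6Δₜ = -0.6 × (4/9) × 13160 = -3509 cm⁻¹.
OSPE = -5264 − (-3509) = -1755 cm⁻¹.

-1755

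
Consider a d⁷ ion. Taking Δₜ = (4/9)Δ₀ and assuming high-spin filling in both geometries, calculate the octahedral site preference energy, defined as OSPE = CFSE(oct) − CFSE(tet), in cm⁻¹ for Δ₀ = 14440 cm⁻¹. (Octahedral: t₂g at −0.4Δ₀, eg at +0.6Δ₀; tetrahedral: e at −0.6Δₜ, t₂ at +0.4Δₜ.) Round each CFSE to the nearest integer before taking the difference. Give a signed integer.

Octahedral (high-spin): t2g^5 e_g^2, CFSE = 5(−0.4) + 2(+0.6) = -0.8Δ₀ = -0.8 × 14440 = -11552 cm⁻¹.
Tetrahedral e^4 t2^3 gives -1.2Δₜ = -1.2 × (4/9) × 14440 = -7701 cm⁻¹.
Subtracting, OSPE = -11552 − (-7701) = -3851 cm⁻¹.

-3851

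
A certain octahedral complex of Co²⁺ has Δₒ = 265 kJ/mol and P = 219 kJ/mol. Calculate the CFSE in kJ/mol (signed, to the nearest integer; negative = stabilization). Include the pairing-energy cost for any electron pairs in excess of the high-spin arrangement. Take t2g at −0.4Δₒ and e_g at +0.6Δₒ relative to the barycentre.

Co is in group 9, so Co²⁺ is d⁷ (9 − 2 = 7).
Δₒ > P, so pairing is preferred: the ground state is low-spin.
Configuration: t2g^6 e_g^1.
Orbital CFSE = -1.8Δₒ = -1.8 × 265 = -477 kJ/mol.
Excess pairs vs high-spin: 3 − 2 = 1; pairing cost = +219 kJ/mol.
Net CFSE = -477 + 219 = -258 kJ/mol.

-258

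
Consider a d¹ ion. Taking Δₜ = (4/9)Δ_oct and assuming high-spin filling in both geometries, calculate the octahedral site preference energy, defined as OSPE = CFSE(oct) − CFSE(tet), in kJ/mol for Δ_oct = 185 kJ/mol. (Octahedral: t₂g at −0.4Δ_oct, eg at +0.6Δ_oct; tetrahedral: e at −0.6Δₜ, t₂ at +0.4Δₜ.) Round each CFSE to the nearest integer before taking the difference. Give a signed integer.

-25

Octahedral (high-spin): t₂g¹ eg⁰, CFSE = 1(−0.4) + 0(+0.6) = -0.4Δ_oct = -0.4 × 185 = -74 kJ/mol.
In a tetrahedral site the filling is e¹ t₂⁰: CFSE(tet) = -0.6Δₜ = -0.6 × (4/9)(185) = -49 kJ/mol.
OSPE = -74 − (-49) = -25 kJ/mol.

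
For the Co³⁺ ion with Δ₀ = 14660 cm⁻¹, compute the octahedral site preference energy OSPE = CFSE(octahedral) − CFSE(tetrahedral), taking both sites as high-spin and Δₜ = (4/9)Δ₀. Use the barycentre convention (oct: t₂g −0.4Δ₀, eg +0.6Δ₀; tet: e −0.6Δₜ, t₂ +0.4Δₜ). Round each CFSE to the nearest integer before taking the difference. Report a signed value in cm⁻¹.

Co is in group 9, so Co³⁺ is d⁶ (9 − 3 = 6).
Octahedral high-spin t₂g⁴ eg²: CFSE = -0.4 × 14660 = -5864 cm⁻¹.
Tetrahedral e³ t₂³ gives -0.6Δₜ = -0.6 × (4/9) × 14660 = -3909 cm⁻¹.
OSPE = -5864 − (-3909) = -1955 cm⁻¹.

-1955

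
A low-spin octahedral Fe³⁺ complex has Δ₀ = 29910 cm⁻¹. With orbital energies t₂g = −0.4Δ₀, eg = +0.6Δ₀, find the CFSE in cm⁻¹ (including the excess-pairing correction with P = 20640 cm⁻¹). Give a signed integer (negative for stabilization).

Fe is in group 8, so Fe³⁺ is d⁵ (8 − 3 = 5).
The d⁵ electrons fill as t₂g⁵ eg⁰.
The orbital stabilization is -2.0Δ₀ = -2.0 × 29910 = -59820 cm⁻¹.
Pairing penalty: 2 pairs vs 0 in the high-spin reference → 2 extra × P = 41280 cm⁻¹.
Combining: -59820 + 41280 = -18540 cm⁻¹.

-18540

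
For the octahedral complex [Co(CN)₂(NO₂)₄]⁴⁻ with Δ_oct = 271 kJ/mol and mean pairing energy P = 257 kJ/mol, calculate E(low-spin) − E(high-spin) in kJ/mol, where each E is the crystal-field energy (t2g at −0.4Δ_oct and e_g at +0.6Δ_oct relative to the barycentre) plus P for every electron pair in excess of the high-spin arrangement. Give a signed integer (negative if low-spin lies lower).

Ligand charges: 2×(-1) from CN⁻ and 4×(-1) from NO₂⁻ sum to -6; with overall charge -4, Co is +2.
Co is in group 9, so Co²⁺ is d⁷ (9 − 2 = 7).
High-spin: t2g^5 e_g^2, CFSE = -0.8Δ_oct = -217 kJ/mol.
Low-spin t2g^6 e_g^1 gives -1.8Δ_oct = -488 kJ/mol, but forming 1 extra pair costs 1P = 257 kJ/mol, so E(LS) = -488 + 257 = -231 kJ/mol.
The difference is -231 − (-217) = -14 kJ/mol, so low-spin lies lower.

-14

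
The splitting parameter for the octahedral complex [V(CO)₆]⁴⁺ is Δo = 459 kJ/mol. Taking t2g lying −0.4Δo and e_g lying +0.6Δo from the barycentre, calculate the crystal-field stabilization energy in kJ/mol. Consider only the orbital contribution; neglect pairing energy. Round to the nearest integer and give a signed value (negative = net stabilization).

CO is neutral, so the +4 overall charge sits on V: oxidation state +4.
V is in group 5, so V⁴⁺ is d¹ (5 − 4 = 1).
Configuration: t2g^1 e_g^0.
CFSE(orbital) = 1×(-0.4Δo) + 0×(0.6Δo) = -0.4Δo; with Δo = 459 kJ/mol that is -184 kJ/mol.

-184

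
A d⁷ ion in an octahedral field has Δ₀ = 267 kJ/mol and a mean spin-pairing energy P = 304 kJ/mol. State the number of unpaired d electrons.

Δ₀ < P, so pairing is avoided: the ground state is high-spin.
Filling d⁷ accordingly: t₂g⁵ eg².
Unpaired electrons: 3.

3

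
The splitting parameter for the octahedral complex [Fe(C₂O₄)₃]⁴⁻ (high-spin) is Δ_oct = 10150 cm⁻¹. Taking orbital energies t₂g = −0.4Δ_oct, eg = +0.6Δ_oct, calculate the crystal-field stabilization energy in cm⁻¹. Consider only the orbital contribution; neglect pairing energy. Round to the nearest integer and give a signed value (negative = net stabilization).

-4060

Each C₂O₄²⁻ contributes -2; 3 × (-2) = -6. With overall charge -4, Fe is in the +2 oxidation state.
Fe sits in group 8; removing 2 electrons leaves Fe²⁺ with 8 − 2 = 6 d electrons.
The d⁶ electrons fill as t₂g⁴ eg².
The orbital stabilization is -0.4Δ_oct = -0.4 × 10150 = -4060 cm⁻¹.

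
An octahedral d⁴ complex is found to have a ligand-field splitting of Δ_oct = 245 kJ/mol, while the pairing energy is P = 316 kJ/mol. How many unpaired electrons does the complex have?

4

With Δ_oct < P the complex is high-spin.
That gives t₂g³ eg¹.
Unpaired electrons: 4.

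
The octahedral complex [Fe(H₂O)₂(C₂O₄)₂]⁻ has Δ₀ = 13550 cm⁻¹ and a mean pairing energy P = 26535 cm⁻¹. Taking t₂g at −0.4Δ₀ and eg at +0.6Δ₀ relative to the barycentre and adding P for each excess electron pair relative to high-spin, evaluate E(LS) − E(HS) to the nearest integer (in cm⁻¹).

25970

Ligand charges: 2×(+0) from H₂O and 2×(-2) from C₂O₄²⁻ sum to -4; with overall charge -1, Fe is +3.
Fe³⁺: group 8, so d-count = 8 − 3 = 5.
High-spin: t₂g³ eg², CFSE = 0.0Δ₀ = 0 cm⁻¹.
Low-spin t₂g⁵ eg⁰ gives -2.0Δ₀ = -27100 cm⁻¹, but forming 2 extra pairs costs 2P = 53070 cm⁻¹, so E(LS) = -27100 + 53070 = 25970 cm⁻¹.
The difference is 25970 − (0) = 25970 cm⁻¹, so high-spin lies lower.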